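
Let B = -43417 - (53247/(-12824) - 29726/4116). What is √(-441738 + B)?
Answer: I*√8796217238015214/134652 ≈ 696.52*I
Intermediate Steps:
B = -81825160559/1885128 (B = -43417 - (53247*(-1/12824) - 29726*1/4116) = -43417 - (-53247/12824 - 14863/2058) = -43417 - 1*(-21441817/1885128) = -43417 + 21441817/1885128 = -81825160559/1885128 ≈ -43406.)
√(-441738 + B) = √(-441738 - 81825160559/1885128) = √(-914557833023/1885128) = I*√8796217238015214/134652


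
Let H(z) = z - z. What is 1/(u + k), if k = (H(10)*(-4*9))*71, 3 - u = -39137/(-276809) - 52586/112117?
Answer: 31034994653/103273339004 ≈ 0.30051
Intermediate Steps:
H(z) = 0
u = 103273339004/31034994653 (u = 3 - (-39137/(-276809) - 52586/112117) = 3 - (-39137*(-1/276809) - 52586*1/112117) = 3 - (39137/276809 - 52586/112117) = 3 - 1*(-10168355045/31034994653) = 3 + 10168355045/31034994653 = 103273339004/31034994653 ≈ 3.3276)
k = 0 (k = (0*(-4*9))*71 = (0*(-36))*71 = 0*71 = 0)
1/(u + k) = 1/(103273339004/31034994653 + 0) = 1/(103273339004/31034994653) = 31034994653/103273339004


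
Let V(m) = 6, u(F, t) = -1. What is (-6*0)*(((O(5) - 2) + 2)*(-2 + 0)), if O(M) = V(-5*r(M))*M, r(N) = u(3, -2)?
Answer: 0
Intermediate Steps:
r(N) = -1
O(M) = 6*M
(-6*0)*(((O(5) - 2) + 2)*(-2 + 0)) = (-6*0)*(((6*5 - 2) + 2)*(-2 + 0)) = 0*(((30 - 2) + 2)*(-2)) = 0*((28 + 2)*(-2)) = 0*(30*(-2)) = 0*(-60) = 0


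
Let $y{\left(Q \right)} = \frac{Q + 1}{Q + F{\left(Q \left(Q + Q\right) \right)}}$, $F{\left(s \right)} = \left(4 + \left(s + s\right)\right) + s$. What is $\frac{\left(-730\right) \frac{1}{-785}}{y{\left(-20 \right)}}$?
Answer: $- \frac{348064}{2983} \approx -116.68$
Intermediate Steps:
$F{\left(s \right)} = 4 + 3 s$ ($F{\left(s \right)} = \left(4 + 2 s\right) + s = 4 + 3 s$)
$y{\left(Q \right)} = \frac{1 + Q}{4 + Q + 6 Q^{2}}$ ($y{\left(Q \right)} = \frac{Q + 1}{Q + \left(4 + 3 Q \left(Q + Q\right)\right)} = \frac{1 + Q}{Q + \left(4 + 3 Q 2 Q\right)} = \frac{1 + Q}{Q + \left(4 + 3 \cdot 2 Q^{2}\right)} = \frac{1 + Q}{Q + \left(4 + 6 Q^{2}\right)} = \frac{1 + Q}{4 + Q + 6 Q^{2}}$)
$\frac{\left(-730\right) \frac{1}{-785}}{y{\left(-20 \right)}} = \frac{\left(-730\right) \frac{1}{-785}}{\frac{1}{4 - 20 + 6 \left(-20\right)^{2}} \left(1 - 20\right)} = \frac{\left(-730\right) \left(- \frac{1}{785}\right)}{\frac{1}{4 - 20 + 6 \cdot 400} \left(-19\right)} = \frac{146}{157 \frac{1}{4 - 20 + 2400} \left(-19\right)} = \frac{146}{157 \cdot \frac{1}{2384} \left(-19\right)} = \frac{146}{157 \left(- \frac{19}{2384}\right)} = \frac{146}{157} \left(- \frac{2384}{19}\right) = - \frac{348064}{2983}$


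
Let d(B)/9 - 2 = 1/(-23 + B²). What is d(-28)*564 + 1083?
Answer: 8554911/761 ≈ 11242.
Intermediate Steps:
d(B) = 18 + 9/(-23 + B²)
d(-28)*564 + 1083 = (9*(-45 + 2*(-28)²)/(-23 + (-28)²))*564 + 1083 = (9*(-45 + 2*784)/(-23 + 784))*564 + 1083 = (9*(-45 + 1568)/761)*564 + 1083 = (9*(1/761)*1523)*564 + 1083 = (13707/761)*564 + 1083 = 7730748/761 + 1083 = 8554911/761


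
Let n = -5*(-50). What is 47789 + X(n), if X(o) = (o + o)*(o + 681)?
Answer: 513289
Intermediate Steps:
n = 250
X(o) = 2*o*(681 + o) (X(o) = (2*o)*(681 + o) = 2*o*(681 + o))
47789 + X(n) = 47789 + 2*250*(681 + 250) = 47789 + 2*250*931 = 47789 + 465500 = 513289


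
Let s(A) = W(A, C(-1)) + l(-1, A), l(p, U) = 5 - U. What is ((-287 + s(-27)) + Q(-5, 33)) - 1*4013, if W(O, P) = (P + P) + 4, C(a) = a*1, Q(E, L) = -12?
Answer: -4278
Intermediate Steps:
C(a) = a
W(O, P) = 4 + 2*P (W(O, P) = 2*P + 4 = 4 + 2*P)
s(A) = 7 - A (s(A) = (4 + 2*(-1)) + (5 - A) = (4 - 2) + (5 - A) = 2 + (5 - A) = 7 - A)
((-287 + s(-27)) + Q(-5, 33)) - 1*4013 = ((-287 + (7 - 1*(-27))) - 12) - 1*4013 = ((-287 + (7 + 27)) - 12) - 4013 = ((-287 + 34) - 12) - 4013 = (-253 - 12) - 4013 = -265 - 4013 = -4278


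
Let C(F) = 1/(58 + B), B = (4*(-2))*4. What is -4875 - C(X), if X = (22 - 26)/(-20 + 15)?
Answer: -126751/26 ≈ -4875.0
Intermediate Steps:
B = -32 (B = -8*4 = -32)
X = ⅘ (X = -4/(-5) = -4*(-⅕) = ⅘ ≈ 0.80000)
C(F) = 1/26 (C(F) = 1/(58 - 32) = 1/26)
-4875 - C(X) = -4875 - 1*1/26 = -4875 - 1/26 = -126751/26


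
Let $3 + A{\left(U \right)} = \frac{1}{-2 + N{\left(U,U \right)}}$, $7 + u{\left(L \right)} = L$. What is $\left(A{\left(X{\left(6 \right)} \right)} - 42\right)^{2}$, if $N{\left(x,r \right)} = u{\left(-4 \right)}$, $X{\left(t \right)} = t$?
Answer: $\frac{343396}{169} \approx 2031.9$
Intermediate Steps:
$u{\left(L \right)} = -7 + L$
$N{\left(x,r \right)} = -11$ ($N{\left(x,r \right)} = -7 - 4 = -11$)
$A{\left(U \right)} = - \frac{40}{13}$ ($A{\left(U \right)} = -3 + \frac{1}{-2 - 11} = -3 + \frac{1}{-13} = -3 - \frac{1}{13} = - \frac{40}{13}$)
$\left(A{\left(X{\left(6 \right)} \right)} - 42\right)^{2} = \left(- \frac{40}{13} - 42\right)^{2} = \left(- \frac{586}{13}\right)^{2} = \frac{343396}{169}$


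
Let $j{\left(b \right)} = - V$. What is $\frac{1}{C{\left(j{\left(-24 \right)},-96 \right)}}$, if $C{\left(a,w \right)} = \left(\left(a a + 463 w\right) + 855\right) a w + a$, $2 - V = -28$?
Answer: $- \frac{1}{122955870} \approx -8.133 \cdot 10^{-9}$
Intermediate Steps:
$V = 30$ ($V = 2 - -28 = 2 + 28 = 30$)
$j{\left(b \right)} = -30$ ($j{\left(b \right)} = \left(-1\right) 30 = -30$)
$C{\left(a,w \right)} = a + a w \left(855 + a^{2} + 463 w\right)$ ($C{\left(a,w \right)} = \left(\left(a^{2} + 463 w\right) + 855\right) a w + a = \left(855 + a^{2} + 463 w\right) a w + a = a \left(855 + a^{2} + 463 w\right) w + a = a w \left(855 + a^{2} + 463 w\right) + a = a + a w \left(855 + a^{2} + 463 w\right)$)
$\frac{1}{C{\left(j{\left(-24 \right)},-96 \right)}} = \frac{1}{\left(-30\right) \left(1 + 463 \left(-96\right)^{2} + 855 \left(-96\right) - 96 \left(-30\right)^{2}\right)} = \frac{1}{\left(-30\right) \left(1 + 463 \cdot 9216 - 82080 - 86400\right)} = \frac{1}{\left(-30\right) \left(1 + 4267008 - 82080 - 86400\right)} = \frac{1}{\left(-30\right) 4098529} = \frac{1}{-122955870} = - \frac{1}{122955870}$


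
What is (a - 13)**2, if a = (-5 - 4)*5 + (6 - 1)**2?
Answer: 1089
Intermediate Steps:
a = -20 (a = -9*5 + 5**2 = -45 + 25 = -20)
(a - 13)**2 = (-20 - 13)**2 = (-33)**2 = 1089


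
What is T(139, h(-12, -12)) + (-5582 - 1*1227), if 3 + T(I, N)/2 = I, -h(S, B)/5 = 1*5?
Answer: -6537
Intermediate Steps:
h(S, B) = -25 (h(S, B) = -5*5 = -25)
T(I, N) = -6 + 2*I
T(139, h(-12, -12)) + (-5582 - 1*1227) = (-6 + 2*139) + (-5582 - 1*1227) = (-6 + 278) + (-5582 - 1227) = 272 - 6809 = -6537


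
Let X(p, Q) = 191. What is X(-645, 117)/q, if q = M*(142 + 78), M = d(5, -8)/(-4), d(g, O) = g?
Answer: -191/275 ≈ -0.69455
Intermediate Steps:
M = -5/4 (M = 5/(-4) = -¼*5 = -5/4 ≈ -1.2500)
q = -275 (q = -5*(142 + 78)/4 = -5/4*220 = -275)
X(-645, 117)/q = 191/(-275) = 191*(-1/275) = -191/275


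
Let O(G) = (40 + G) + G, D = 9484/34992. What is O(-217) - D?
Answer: -3449083/8748 ≈ -394.27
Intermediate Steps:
D = 2371/8748 (D = 9484*(1/34992) = 2371/8748 ≈ 0.27103)
O(G) = 40 + 2*G
O(-217) - D = (40 + 2*(-217)) - 1*2371/8748 = (40 - 434) - 2371/8748 = -394 - 2371/8748 = -3449083/8748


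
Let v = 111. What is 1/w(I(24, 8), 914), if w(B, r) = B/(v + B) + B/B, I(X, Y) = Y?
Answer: 119/127 ≈ 0.93701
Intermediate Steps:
w(B, r) = 1 + B/(111 + B) (w(B, r) = B/(111 + B) + B/B = B/(111 + B) + 1 = 1 + B/(111 + B))
1/w(I(24, 8), 914) = 1/((111 + 2*8)/(111 + 8)) = 1/((111 + 16)/119) = 1/((1/119)*127) = 1/(127/119) = 119/127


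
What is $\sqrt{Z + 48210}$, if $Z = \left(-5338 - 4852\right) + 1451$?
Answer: $\sqrt{39471} \approx 198.67$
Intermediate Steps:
$Z = -8739$ ($Z = -10190 + 1451 = -8739$)
$\sqrt{Z + 48210} = \sqrt{-8739 + 48210} = \sqrt{39471}$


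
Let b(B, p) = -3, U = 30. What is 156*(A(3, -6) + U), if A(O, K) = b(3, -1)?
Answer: 4212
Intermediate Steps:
A(O, K) = -3
156*(A(3, -6) + U) = 156*(-3 + 30) = 156*27 = 4212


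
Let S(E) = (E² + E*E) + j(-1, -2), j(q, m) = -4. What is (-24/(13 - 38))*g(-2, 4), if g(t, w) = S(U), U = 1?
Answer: -48/25 ≈ -1.9200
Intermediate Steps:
S(E) = -4 + 2*E² (S(E) = (E² + E*E) - 4 = (E² + E²) - 4 = 2*E² - 4 = -4 + 2*E²)
g(t, w) = -2 (g(t, w) = -4 + 2*1² = -4 + 2*1 = -4 + 2 = -2)
(-24/(13 - 38))*g(-2, 4) = (-24/(13 - 38))*(-2) = (-24/(-25))*(-2) = -1/25*(-24)*(-2) = (24/25)*(-2) = -48/25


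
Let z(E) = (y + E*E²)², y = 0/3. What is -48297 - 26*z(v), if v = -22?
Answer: -2947925801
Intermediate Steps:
y = 0 (y = 0*(⅓) = 0)
z(E) = E⁶ (z(E) = (0 + E*E²)² = (0 + E³)² = (E³)² = E⁶)
-48297 - 26*z(v) = -48297 - 26*(-22)⁶ = -48297 - 26*113379904 = -48297 - 2947877504 = -2947925801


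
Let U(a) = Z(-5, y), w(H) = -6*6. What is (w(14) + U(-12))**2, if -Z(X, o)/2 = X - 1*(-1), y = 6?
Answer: 784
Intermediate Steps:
w(H) = -36
Z(X, o) = -2 - 2*X (Z(X, o) = -2*(X - 1*(-1)) = -2*(X + 1) = -2*(1 + X) = -2 - 2*X)
U(a) = 8 (U(a) = -2 - 2*(-5) = -2 + 10 = 8)
(w(14) + U(-12))**2 = (-36 + 8)**2 = (-28)**2 = 784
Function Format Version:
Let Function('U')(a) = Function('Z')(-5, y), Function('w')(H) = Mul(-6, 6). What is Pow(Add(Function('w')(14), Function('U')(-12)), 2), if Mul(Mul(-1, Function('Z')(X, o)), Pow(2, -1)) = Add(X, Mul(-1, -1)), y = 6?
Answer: 784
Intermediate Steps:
Function('w')(H) = -36
Function('Z')(X, o) = Add(-2, Mul(-2, X)) (Function('Z')(X, o) = Mul(-2, Add(X, Mul(-1, -1))) = Mul(-2, Add(X, 1)) = Mul(-2, Add(1, X)) = Add(-2, Mul(-2, X)))
Function('U')(a) = 8 (Function('U')(a) = Add(-2, Mul(-2, -5)) = Add(-2, 10) = 8)
Pow(Add(Function('w')(14), Function('U')(-12)), 2) = Pow(Add(-36, 8), 2) = Pow(-28, 2) = 784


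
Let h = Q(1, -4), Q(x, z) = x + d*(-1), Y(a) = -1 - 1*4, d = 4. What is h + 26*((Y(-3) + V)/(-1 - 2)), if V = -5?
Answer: 251/3 ≈ 83.667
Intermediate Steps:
Y(a) = -5 (Y(a) = -1 - 4 = -5)
Q(x, z) = -4 + x (Q(x, z) = x + 4*(-1) = x - 4 = -4 + x)
h = -3 (h = -4 + 1 = -3)
h + 26*((Y(-3) + V)/(-1 - 2)) = -3 + 26*((-5 - 5)/(-1 - 2)) = -3 + 26*(-10/(-3)) = -3 + 26*(-1/3*(-10)) = -3 + 26*(10/3) = -3 + 260/3 = 251/3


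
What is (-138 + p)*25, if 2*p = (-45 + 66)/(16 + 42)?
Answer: -399675/116 ≈ -3445.5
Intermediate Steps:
p = 21/116 (p = ((-45 + 66)/(16 + 42))/2 = (21/58)/2 = (21*(1/58))/2 = (½)*(21/58) = 21/116 ≈ 0.18103)
(-138 + p)*25 = (-138 + 21/116)*25 = -15987/116*25 = -399675/116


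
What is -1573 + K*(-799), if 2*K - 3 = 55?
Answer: -24744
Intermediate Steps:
K = 29 (K = 3/2 + (½)*55 = 3/2 + 55/2 = 29)
-1573 + K*(-799) = -1573 + 29*(-799) = -1573 - 23171 = -24744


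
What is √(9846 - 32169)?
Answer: I*√22323 ≈ 149.41*I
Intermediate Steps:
√(9846 - 32169) = √(-22323) = I*√22323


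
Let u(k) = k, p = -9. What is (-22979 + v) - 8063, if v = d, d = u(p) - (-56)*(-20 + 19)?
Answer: -31107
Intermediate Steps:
d = -65 (d = -9 - (-56)*(-20 + 19) = -9 - (-56)*(-1) = -9 - 1*56 = -9 - 56 = -65)
v = -65
(-22979 + v) - 8063 = (-22979 - 65) - 8063 = -23044 - 8063 = -31107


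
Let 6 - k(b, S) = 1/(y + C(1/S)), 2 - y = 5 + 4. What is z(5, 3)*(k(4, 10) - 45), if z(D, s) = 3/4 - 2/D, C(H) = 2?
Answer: -679/50 ≈ -13.580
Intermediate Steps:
y = -7 (y = 2 - (5 + 4) = 2 - 1*9 = 2 - 9 = -7)
k(b, S) = 31/5 (k(b, S) = 6 - 1/(-7 + 2) = 6 - 1/(-5) = 6 - 1*(-1/5) = 6 + 1/5 = 31/5)
z(D, s) = 3/4 - 2/D (z(D, s) = 3*(1/4) - 2/D = 3/4 - 2/D)
z(5, 3)*(k(4, 10) - 45) = (3/4 - 2/5)*(31/5 - 45) = (3/4 - 2*1/5)*(-194/5) = (3/4 - 2/5)*(-194/5) = (7/20)*(-194/5) = -679/50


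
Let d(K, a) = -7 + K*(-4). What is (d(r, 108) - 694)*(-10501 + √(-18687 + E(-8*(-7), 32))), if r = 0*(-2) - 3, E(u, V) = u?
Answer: 7235189 - 689*I*√18631 ≈ 7.2352e+6 - 94045.0*I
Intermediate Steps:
r = -3 (r = 0 - 3 = -3)
d(K, a) = -7 - 4*K
(d(r, 108) - 694)*(-10501 + √(-18687 + E(-8*(-7), 32))) = ((-7 - 4*(-3)) - 694)*(-10501 + √(-18687 - 8*(-7))) = ((-7 + 12) - 694)*(-10501 + √(-18687 + 56)) = (5 - 694)*(-10501 + √(-18631)) = -689*(-10501 + I*√18631) = 7235189 - 689*I*√18631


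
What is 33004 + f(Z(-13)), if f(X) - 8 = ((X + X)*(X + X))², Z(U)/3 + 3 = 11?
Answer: 5341428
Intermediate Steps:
Z(U) = 24 (Z(U) = -9 + 3*11 = -9 + 33 = 24)
f(X) = 8 + 16*X⁴ (f(X) = 8 + ((X + X)*(X + X))² = 8 + ((2*X)*(2*X))² = 8 + (4*X²)² = 8 + 16*X⁴)
33004 + f(Z(-13)) = 33004 + (8 + 16*24⁴) = 33004 + (8 + 16*331776) = 33004 + (8 + 5308416) = 33004 + 5308424 = 5341428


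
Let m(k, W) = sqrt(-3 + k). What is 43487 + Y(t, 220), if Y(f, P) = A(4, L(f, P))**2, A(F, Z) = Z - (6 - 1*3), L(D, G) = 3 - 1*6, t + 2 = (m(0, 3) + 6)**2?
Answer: 43523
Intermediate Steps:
t = -2 + (6 + I*sqrt(3))**2 (t = -2 + (sqrt(-3 + 0) + 6)**2 = -2 + (sqrt(-3) + 6)**2 = -2 + (I*sqrt(3) + 6)**2 = -2 + (6 + I*sqrt(3))**2 ≈ 31.0 + 20.785*I)
L(D, G) = -3 (L(D, G) = 3 - 6 = -3)
A(F, Z) = -3 + Z (A(F, Z) = Z - (6 - 3) = Z - 1*3 = Z - 3 = -3 + Z)
Y(f, P) = 36 (Y(f, P) = (-3 - 3)**2 = (-6)**2 = 36)
43487 + Y(t, 220) = 43487 + 36 = 43523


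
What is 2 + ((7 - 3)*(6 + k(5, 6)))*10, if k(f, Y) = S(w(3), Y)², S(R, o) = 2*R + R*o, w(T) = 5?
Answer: 64242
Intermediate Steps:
k(f, Y) = (10 + 5*Y)² (k(f, Y) = (5*(2 + Y))² = (10 + 5*Y)²)
2 + ((7 - 3)*(6 + k(5, 6)))*10 = 2 + ((7 - 3)*(6 + 25*(2 + 6)²))*10 = 2 + (4*(6 + 25*8²))*10 = 2 + (4*(6 + 25*64))*10 = 2 + (4*(6 + 1600))*10 = 2 + (4*1606)*10 = 2 + 6424*10 = 2 + 64240 = 64242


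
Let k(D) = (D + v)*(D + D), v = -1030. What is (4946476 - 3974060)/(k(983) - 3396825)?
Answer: -972416/3489227 ≈ -0.27869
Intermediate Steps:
k(D) = 2*D*(-1030 + D) (k(D) = (D - 1030)*(D + D) = (-1030 + D)*(2*D) = 2*D*(-1030 + D))
(4946476 - 3974060)/(k(983) - 3396825) = (4946476 - 3974060)/(2*983*(-1030 + 983) - 3396825) = 972416/(2*983*(-47) - 3396825) = 972416/(-92402 - 3396825) = 972416/(-3489227) = 972416*(-1/3489227) = -972416/3489227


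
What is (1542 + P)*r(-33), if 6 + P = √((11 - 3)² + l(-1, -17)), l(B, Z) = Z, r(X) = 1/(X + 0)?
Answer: -512/11 - √47/33 ≈ -46.753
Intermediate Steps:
r(X) = 1/X
P = -6 + √47 (P = -6 + √((11 - 3)² - 17) = -6 + √(8² - 17) = -6 + √(64 - 17) = -6 + √47 ≈ 0.85565)
(1542 + P)*r(-33) = (1542 + (-6 + √47))/(-33) = (1536 + √47)*(-1/33) = -512/11 - √47/33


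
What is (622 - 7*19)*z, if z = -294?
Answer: -143766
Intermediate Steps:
(622 - 7*19)*z = (622 - 7*19)*(-294) = (622 - 133)*(-294) = 489*(-294) = -143766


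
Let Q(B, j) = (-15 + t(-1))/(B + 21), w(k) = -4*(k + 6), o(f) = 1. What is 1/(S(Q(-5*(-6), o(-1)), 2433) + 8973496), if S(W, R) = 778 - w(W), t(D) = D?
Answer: 51/457689134 ≈ 1.1143e-7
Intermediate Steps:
w(k) = -24 - 4*k (w(k) = -4*(6 + k) = -24 - 4*k)
Q(B, j) = -16/(21 + B) (Q(B, j) = (-15 - 1)/(B + 21) = -16/(21 + B))
S(W, R) = 802 + 4*W (S(W, R) = 778 - (-24 - 4*W) = 778 + (24 + 4*W) = 802 + 4*W)
1/(S(Q(-5*(-6), o(-1)), 2433) + 8973496) = 1/((802 + 4*(-16/(21 - 5*(-6)))) + 8973496) = 1/((802 + 4*(-16/(21 + 30))) + 8973496) = 1/((802 + 4*(-16/51)) + 8973496) = 1/((802 - 64/51) + 8973496) = 1/(40838/51 + 8973496) = 1/(457689134/51) = 51/457689134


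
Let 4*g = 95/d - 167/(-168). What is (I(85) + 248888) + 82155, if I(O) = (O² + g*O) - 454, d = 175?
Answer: 227032955/672 ≈ 3.3785e+5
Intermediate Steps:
g = 1291/3360 (g = (95/175 - 167/(-168))/4 = (95*(1/175) - 167*(-1/168))/4 = (19/35 + 167/168)/4 = (¼)*(1291/840) = 1291/3360 ≈ 0.38423)
I(O) = -454 + O² + 1291*O/3360 (I(O) = (O² + 1291*O/3360) - 454 = -454 + O² + 1291*O/3360)
(I(85) + 248888) + 82155 = ((-454 + 85² + (1291/3360)*85) + 248888) + 82155 = ((-454 + 7225 + 21947/672) + 248888) + 82155 = (4572059/672 + 248888) + 82155 = 171824795/672 + 82155 = 227032955/672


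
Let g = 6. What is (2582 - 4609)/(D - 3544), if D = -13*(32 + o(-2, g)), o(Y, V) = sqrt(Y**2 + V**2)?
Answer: 200673/391871 - 26351*sqrt(10)/7837420 ≈ 0.50146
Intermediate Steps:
o(Y, V) = sqrt(V**2 + Y**2)
D = -416 - 26*sqrt(10) (D = -13*(32 + sqrt(6**2 + (-2)**2)) = -13*(32 + sqrt(36 + 4)) = -13*(32 + sqrt(40)) = -13*(32 + 2*sqrt(10)) = -416 - 26*sqrt(10) ≈ -498.22)
(2582 - 4609)/(D - 3544) = (2582 - 4609)/((-416 - 26*sqrt(10)) - 3544) = -2027/(-3960 - 26*sqrt(10))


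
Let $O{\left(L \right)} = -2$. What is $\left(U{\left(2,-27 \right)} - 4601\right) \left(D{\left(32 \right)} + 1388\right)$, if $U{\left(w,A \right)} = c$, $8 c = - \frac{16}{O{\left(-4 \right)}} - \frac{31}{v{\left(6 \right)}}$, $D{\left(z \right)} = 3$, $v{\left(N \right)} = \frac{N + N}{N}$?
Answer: $- \frac{102420721}{16} \approx -6.4013 \cdot 10^{6}$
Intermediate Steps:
$v{\left(N \right)} = 2$ ($v{\left(N \right)} = \frac{2 N}{N} = 2$)
$c = - \frac{15}{16}$ ($c = \frac{- \frac{16}{-2} - \frac{31}{2}}{8} = \frac{\left(-16\right) \left(- \frac{1}{2}\right) - \frac{31}{2}}{8} = \frac{8 - \frac{31}{2}}{8} = \frac{1}{8} \left(- \frac{15}{2}\right) = - \frac{15}{16} \approx -0.9375$)
$U{\left(w,A \right)} = - \frac{15}{16}$
$\left(U{\left(2,-27 \right)} - 4601\right) \left(D{\left(32 \right)} + 1388\right) = \left(- \frac{15}{16} - 4601\right) \left(3 + 1388\right) = \left(- \frac{73631}{16}\right) 1391 = - \frac{102420721}{16}$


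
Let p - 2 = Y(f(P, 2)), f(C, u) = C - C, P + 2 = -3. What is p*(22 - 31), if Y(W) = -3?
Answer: 9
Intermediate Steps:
P = -5 (P = -2 - 3 = -5)
f(C, u) = 0
p = -1 (p = 2 - 3 = -1)
p*(22 - 31) = -(22 - 31) = -1*(-9) = 9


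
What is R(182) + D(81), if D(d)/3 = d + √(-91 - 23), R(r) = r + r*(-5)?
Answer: -485 + 3*I*√114 ≈ -485.0 + 32.031*I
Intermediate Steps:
R(r) = -4*r (R(r) = r - 5*r = -4*r)
D(d) = 3*d + 3*I*√114 (D(d) = 3*(d + √(-91 - 23)) = 3*(d + √(-114)) = 3*(d + I*√114) = 3*d + 3*I*√114)
R(182) + D(81) = -4*182 + (3*81 + 3*I*√114) = -728 + (243 + 3*I*√114) = -485 + 3*I*√114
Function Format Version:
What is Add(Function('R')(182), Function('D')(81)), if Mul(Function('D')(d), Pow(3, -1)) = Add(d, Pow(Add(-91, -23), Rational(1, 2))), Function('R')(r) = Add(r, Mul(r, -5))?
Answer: Add(-485, Mul(3, I, Pow(114, Rational(1, 2)))) ≈ Add(-485.00, Mul(32.031, I))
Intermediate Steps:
Function('R')(r) = Mul(-4, r) (Function('R')(r) = Add(r, Mul(-5, r)) = Mul(-4, r))
Function('D')(d) = Add(Mul(3, d), Mul(3, I, Pow(114, Rational(1, 2)))) (Function('D')(d) = Mul(3, Add(d, Pow(Add(-91, -23), Rational(1, 2)))) = Mul(3, Add(d, Pow(-114, Rational(1, 2)))) = Mul(3, Add(d, Mul(I, Pow(114, Rational(1, 2))))) = Add(Mul(3, d), Mul(3, I, Pow(114, Rational(1, 2)))))
Add(Function('R')(182), Function('D')(81)) = Add(Mul(-4, 182), Add(Mul(3, 81), Mul(3, I, Pow(114, Rational(1, 2))))) = Add(-728, Add(243, Mul(3, I, Pow(114, Rational(1, 2))))) = Add(-485, Mul(3, I, Pow(114, Rational(1, 2))))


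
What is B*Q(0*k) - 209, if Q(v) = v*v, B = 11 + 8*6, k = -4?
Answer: -209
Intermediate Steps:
B = 59 (B = 11 + 48 = 59)
Q(v) = v²
B*Q(0*k) - 209 = 59*(0*(-4))² - 209 = 59*0² - 209 = 59*0 - 209 = 0 - 209 = -209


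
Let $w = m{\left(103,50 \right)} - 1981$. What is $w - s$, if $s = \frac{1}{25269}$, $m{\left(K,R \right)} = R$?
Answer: $- \frac{48794440}{25269} \approx -1931.0$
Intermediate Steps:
$s = \frac{1}{25269} \approx 3.9574 \cdot 10^{-5}$
$w = -1931$ ($w = 50 - 1981 = -1931$)
$w - s = -1931 - \frac{1}{25269} = - \frac{48794440}{25269}$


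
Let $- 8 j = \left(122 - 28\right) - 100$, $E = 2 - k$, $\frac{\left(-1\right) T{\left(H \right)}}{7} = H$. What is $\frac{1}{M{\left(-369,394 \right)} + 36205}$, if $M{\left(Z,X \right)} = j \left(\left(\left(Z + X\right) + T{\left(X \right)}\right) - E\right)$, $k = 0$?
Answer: $\frac{4}{136615} \approx 2.9279 \cdot 10^{-5}$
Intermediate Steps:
$T{\left(H \right)} = - 7 H$
$E = 2$ ($E = 2 - 0 = 2 + 0 = 2$)
$j = \frac{3}{4}$ ($j = - \frac{\left(122 - 28\right) - 100}{8} = - \frac{94 - 100}{8} = \left(- \frac{1}{8}\right) \left(-6\right) = \frac{3}{4} \approx 0.75$)
$M{\left(Z,X \right)} = - \frac{3}{2} - \frac{9 X}{2} + \frac{3 Z}{4}$ ($M{\left(Z,X \right)} = \frac{3 \left(\left(\left(Z + X\right) - 7 X\right) - 2\right)}{4} = \frac{3 \left(\left(\left(X + Z\right) - 7 X\right) - 2\right)}{4} = \frac{3 \left(\left(Z - 6 X\right) - 2\right)}{4} = \frac{3 \left(-2 + Z - 6 X\right)}{4} = - \frac{3}{2} - \frac{9 X}{2} + \frac{3 Z}{4}$)
$\frac{1}{M{\left(-369,394 \right)} + 36205} = \frac{1}{\left(- \frac{3}{2} - 1773 + \frac{3}{4} \left(-369\right)\right) + 36205} = \frac{1}{\left(- \frac{3}{2} - 1773 - \frac{1107}{4}\right) + 36205} = \frac{1}{- \frac{8205}{4} + 36205} = \frac{1}{\frac{136615}{4}} = \frac{4}{136615}$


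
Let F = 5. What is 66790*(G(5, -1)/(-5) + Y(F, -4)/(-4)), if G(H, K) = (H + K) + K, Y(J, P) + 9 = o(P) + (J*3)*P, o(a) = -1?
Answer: 1128751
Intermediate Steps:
Y(J, P) = -10 + 3*J*P (Y(J, P) = -9 + (-1 + (J*3)*P) = -9 + (-1 + (3*J)*P) = -9 + (-1 + 3*J*P) = -10 + 3*J*P)
G(H, K) = H + 2*K
66790*(G(5, -1)/(-5) + Y(F, -4)/(-4)) = 66790*((5 + 2*(-1))/(-5) + (-10 + 3*5*(-4))/(-4)) = 66790*((5 - 2)*(-⅕) + (-10 - 60)*(-¼)) = 66790*(3*(-⅕) - 70*(-¼)) = 66790*(-⅗ + 35/2) = 66790*(169/10) = 1128751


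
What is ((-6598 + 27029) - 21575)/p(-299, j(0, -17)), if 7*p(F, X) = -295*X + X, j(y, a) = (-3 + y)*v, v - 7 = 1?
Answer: -143/126 ≈ -1.1349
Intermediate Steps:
v = 8 (v = 7 + 1 = 8)
j(y, a) = -24 + 8*y (j(y, a) = (-3 + y)*8 = -24 + 8*y)
p(F, X) = -42*X (p(F, X) = (-295*X + X)/7 = (-294*X)/7 = -42*X)
((-6598 + 27029) - 21575)/p(-299, j(0, -17)) = ((-6598 + 27029) - 21575)/((-42*(-24 + 8*0))) = (20431 - 21575)/((-42*(-24 + 0))) = -1144/((-42*(-24))) = -1144/1008 = -1144*1/1008 = -143/126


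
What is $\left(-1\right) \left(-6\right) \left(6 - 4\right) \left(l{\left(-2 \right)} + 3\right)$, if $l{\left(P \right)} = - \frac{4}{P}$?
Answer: $60$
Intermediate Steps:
$\left(-1\right) \left(-6\right) \left(6 - 4\right) \left(l{\left(-2 \right)} + 3\right) = \left(-1\right) \left(-6\right) \left(6 - 4\right) \left(- \frac{4}{-2} + 3\right) = 6 \cdot 2 \left(\left(-4\right) \left(- \frac{1}{2}\right) + 3\right) = 6 \cdot 2 \left(2 + 3\right) = 6 \cdot 2 \cdot 5 = 6 \cdot 10 = 60$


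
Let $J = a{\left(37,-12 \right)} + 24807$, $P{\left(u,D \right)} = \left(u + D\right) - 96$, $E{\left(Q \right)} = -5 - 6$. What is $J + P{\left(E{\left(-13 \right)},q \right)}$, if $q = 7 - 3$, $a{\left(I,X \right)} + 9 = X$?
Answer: $24683$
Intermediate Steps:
$a{\left(I,X \right)} = -9 + X$
$q = 4$ ($q = 7 - 3 = 4$)
$E{\left(Q \right)} = -11$
$P{\left(u,D \right)} = -96 + D + u$ ($P{\left(u,D \right)} = \left(D + u\right) - 96 = -96 + D + u$)
$J = 24786$ ($J = \left(-9 - 12\right) + 24807 = -21 + 24807 = 24786$)
$J + P{\left(E{\left(-13 \right)},q \right)} = 24786 - 103 = 24683$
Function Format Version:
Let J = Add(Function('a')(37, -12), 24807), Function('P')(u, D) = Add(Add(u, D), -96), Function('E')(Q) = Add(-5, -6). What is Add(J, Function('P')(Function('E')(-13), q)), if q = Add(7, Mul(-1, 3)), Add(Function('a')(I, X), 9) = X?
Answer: 24683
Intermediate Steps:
Function('a')(I, X) = Add(-9, X)
q = 4 (q = Add(7, -3) = 4)
Function('E')(Q) = -11
Function('P')(u, D) = Add(-96, D, u) (Function('P')(u, D) = Add(Add(D, u), -96) = Add(-96, D, u))
J = 24786 (J = Add(Add(-9, -12), 24807) = Add(-21, 24807) = 24786)
Add(J, Function('P')(Function('E')(-13), q)) = Add(24786, Add(-96, 4, -11)) = Add(24786, -103) = 24683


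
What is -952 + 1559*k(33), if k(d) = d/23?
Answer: 29551/23 ≈ 1284.8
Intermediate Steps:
k(d) = d/23 (k(d) = d*(1/23) = d/23)
-952 + 1559*k(33) = -952 + 1559*((1/23)*33) = -952 + 1559*(33/23) = -952 + 51447/23 = 29551/23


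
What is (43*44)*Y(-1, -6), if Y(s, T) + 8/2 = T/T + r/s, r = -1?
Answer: -3784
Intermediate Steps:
Y(s, T) = -3 - 1/s (Y(s, T) = -4 + (T/T - 1/s) = -4 + (1 - 1/s) = -3 - 1/s)
(43*44)*Y(-1, -6) = (43*44)*(-3 - 1/(-1)) = 1892*(-3 - 1*(-1)) = 1892*(-3 + 1) = 1892*(-2) = -3784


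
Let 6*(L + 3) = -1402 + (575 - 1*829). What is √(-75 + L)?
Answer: I*√354 ≈ 18.815*I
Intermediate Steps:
L = -279 (L = -3 + (-1402 + (575 - 1*829))/6 = -3 + (-1402 + (575 - 829))/6 = -3 + (-1402 - 254)/6 = -3 + (⅙)*(-1656) = -3 - 276 = -279)
√(-75 + L) = √(-75 - 279) = √(-354) = I*√354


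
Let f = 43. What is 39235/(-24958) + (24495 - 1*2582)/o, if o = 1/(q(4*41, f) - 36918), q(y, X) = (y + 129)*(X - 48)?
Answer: -20991841373717/24958 ≈ -8.4109e+8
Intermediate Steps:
q(y, X) = (-48 + X)*(129 + y) (q(y, X) = (129 + y)*(-48 + X) = (-48 + X)*(129 + y))
o = -1/38383 (o = 1/((-6192 - 192*41 + 129*43 + 43*(4*41)) - 36918) = 1/((-6192 - 48*164 + 5547 + 43*164) - 36918) = 1/((-6192 - 7872 + 5547 + 7052) - 36918) = 1/(-1465 - 36918) = 1/(-38383) = -1/38383 ≈ -2.6053e-5)
39235/(-24958) + (24495 - 1*2582)/o = 39235/(-24958) + (24495 - 1*2582)/(-1/38383) = 39235*(-1/24958) + (24495 - 2582)*(-38383) = -39235/24958 + 21913*(-38383) = -39235/24958 - 841086679 = -20991841373717/24958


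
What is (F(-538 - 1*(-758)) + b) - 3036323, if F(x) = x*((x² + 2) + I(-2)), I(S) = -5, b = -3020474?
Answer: 4590543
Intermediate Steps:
F(x) = x*(-3 + x²) (F(x) = x*((x² + 2) - 5) = x*((2 + x²) - 5) = x*(-3 + x²))
(F(-538 - 1*(-758)) + b) - 3036323 = ((-538 - 1*(-758))*(-3 + (-538 - 1*(-758))²) - 3020474) - 3036323 = ((-538 + 758)*(-3 + (-538 + 758)²) - 3020474) - 3036323 = (220*(-3 + 220²) - 3020474) - 3036323 = (220*(-3 + 48400) - 3020474) - 3036323 = (220*48397 - 3020474) - 3036323 = (10647340 - 3020474) - 3036323 = 7626866 - 3036323 = 4590543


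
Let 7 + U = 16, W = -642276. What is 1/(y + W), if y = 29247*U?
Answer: -1/379053 ≈ -2.6382e-6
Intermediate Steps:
U = 9 (U = -7 + 16 = 9)
y = 263223 (y = 29247*9 = 263223)
1/(y + W) = 1/(263223 - 642276) = 1/(-379053) = -1/379053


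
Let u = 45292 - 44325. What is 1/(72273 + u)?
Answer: 1/73240 ≈ 1.3654e-5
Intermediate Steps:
u = 967
1/(72273 + u) = 1/(72273 + 967) = 1/73240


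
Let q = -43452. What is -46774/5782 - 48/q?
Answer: -12096109/1495473 ≈ -8.0885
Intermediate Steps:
-46774/5782 - 48/q = -46774/5782 - 48/(-43452) = -46774*1/5782 - 48*(-1/43452) = -3341/413 + 4/3621 = -12096109/1495473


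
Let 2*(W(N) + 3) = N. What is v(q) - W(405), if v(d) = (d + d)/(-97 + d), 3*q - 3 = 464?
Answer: -17089/88 ≈ -194.19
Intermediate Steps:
q = 467/3 (q = 1 + (⅓)*464 = 1 + 464/3 = 467/3 ≈ 155.67)
W(N) = -3 + N/2
v(d) = 2*d/(-97 + d) (v(d) = (2*d)/(-97 + d) = 2*d/(-97 + d))
v(q) - W(405) = 2*(467/3)/(-97 + 467/3) - (-3 + (½)*405) = 2*(467/3)/(176/3) - (-3 + 405/2) = 2*(467/3)*(3/176) - 1*399/2 = 467/88 - 399/2 = -17089/88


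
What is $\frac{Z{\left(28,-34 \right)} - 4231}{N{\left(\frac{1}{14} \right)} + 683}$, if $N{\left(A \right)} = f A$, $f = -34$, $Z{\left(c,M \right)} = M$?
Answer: $- \frac{29855}{4764} \approx -6.2668$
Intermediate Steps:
$N{\left(A \right)} = - 34 A$
$\frac{Z{\left(28,-34 \right)} - 4231}{N{\left(\frac{1}{14} \right)} + 683} = \frac{-34 - 4231}{- \frac{34}{14} + 683} = - \frac{4265}{\left(-34\right) \frac{1}{14} + 683} = - \frac{4265}{- \frac{17}{7} + 683} = - \frac{4265}{\frac{4764}{7}} = \left(-4265\right) \frac{7}{4764} = - \frac{29855}{4764}$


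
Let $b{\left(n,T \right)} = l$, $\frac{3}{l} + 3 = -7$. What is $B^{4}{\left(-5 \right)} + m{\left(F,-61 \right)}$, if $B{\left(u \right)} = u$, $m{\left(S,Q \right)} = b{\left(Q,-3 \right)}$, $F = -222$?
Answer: $\frac{6247}{10} \approx 624.7$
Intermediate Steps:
$l = - \frac{3}{10}$ ($l = \frac{3}{-3 - 7} = \frac{3}{-10} = 3 \left(- \frac{1}{10}\right) = - \frac{3}{10} \approx -0.3$)
$b{\left(n,T \right)} = - \frac{3}{10}$
$m{\left(S,Q \right)} = - \frac{3}{10}$
$B^{4}{\left(-5 \right)} + m{\left(F,-61 \right)} = \left(-5\right)^{4} - \frac{3}{10} = 625 - \frac{3}{10} = \frac{6247}{10}$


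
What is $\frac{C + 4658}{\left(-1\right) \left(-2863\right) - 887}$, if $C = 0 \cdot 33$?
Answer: $\frac{2329}{988} \approx 2.3573$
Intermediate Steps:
$C = 0$
$\frac{C + 4658}{\left(-1\right) \left(-2863\right) - 887} = \frac{0 + 4658}{\left(-1\right) \left(-2863\right) - 887} = \frac{4658}{2863 - 887} = \frac{4658}{1976} = 4658 \cdot \frac{1}{1976} = \frac{2329}{988}$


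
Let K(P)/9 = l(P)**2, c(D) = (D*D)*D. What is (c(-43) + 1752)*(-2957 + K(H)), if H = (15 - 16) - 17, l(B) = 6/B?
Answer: 229843780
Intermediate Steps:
c(D) = D**3 (c(D) = D**2*D = D**3)
H = -18 (H = -1 - 17 = -18)
K(P) = 324/P**2 (K(P) = 9*(6/P)**2 = 9*(36/P**2) = 324/P**2)
(c(-43) + 1752)*(-2957 + K(H)) = ((-43)**3 + 1752)*(-2957 + 324/(-18)**2) = (-79507 + 1752)*(-2957 + 324*(1/324)) = -77755*(-2957 + 1) = -77755*(-2956) = 229843780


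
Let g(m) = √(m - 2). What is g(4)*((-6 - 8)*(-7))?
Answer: 98*√2 ≈ 138.59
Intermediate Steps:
g(m) = √(-2 + m)
g(4)*((-6 - 8)*(-7)) = √(-2 + 4)*((-6 - 8)*(-7)) = √2*(-14*(-7)) = √2*98 = 98*√2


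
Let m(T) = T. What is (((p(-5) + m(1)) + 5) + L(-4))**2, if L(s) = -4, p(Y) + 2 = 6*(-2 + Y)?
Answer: 1764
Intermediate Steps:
p(Y) = -14 + 6*Y (p(Y) = -2 + 6*(-2 + Y) = -2 + (-12 + 6*Y) = -14 + 6*Y)
(((p(-5) + m(1)) + 5) + L(-4))**2 = ((((-14 + 6*(-5)) + 1) + 5) - 4)**2 = ((((-14 - 30) + 1) + 5) - 4)**2 = (((-44 + 1) + 5) - 4)**2 = ((-43 + 5) - 4)**2 = (-38 - 4)**2 = (-42)**2 = 1764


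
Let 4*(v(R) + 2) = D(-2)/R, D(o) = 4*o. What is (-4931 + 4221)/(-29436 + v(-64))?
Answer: 4544/188403 ≈ 0.024119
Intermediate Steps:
v(R) = -2 - 2/R (v(R) = -2 + ((4*(-2))/R)/4 = -2 + (-8/R)/4 = -2 - 2/R)
(-4931 + 4221)/(-29436 + v(-64)) = (-4931 + 4221)/(-29436 + (-2 - 2/(-64))) = -710/(-29436 + (-2 - 2*(-1/64))) = -710/(-29436 + (-2 + 1/32)) = -710/(-29436 - 63/32) = -710/(-942015/32) = -710*(-32/942015) = 4544/188403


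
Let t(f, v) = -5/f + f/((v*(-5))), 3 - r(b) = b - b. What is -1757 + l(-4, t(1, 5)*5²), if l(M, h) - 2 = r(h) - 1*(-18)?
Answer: -1734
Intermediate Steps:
r(b) = 3 (r(b) = 3 - (b - b) = 3 - 1*0 = 3 + 0 = 3)
t(f, v) = -5/f - f/(5*v) (t(f, v) = -5/f + f/((-5*v)) = -5/f + f*(-1/(5*v)) = -5/f - f/(5*v))
l(M, h) = 23 (l(M, h) = 2 + (3 - 1*(-18)) = 2 + (3 + 18) = 2 + 21 = 23)
-1757 + l(-4, t(1, 5)*5²) = -1757 + 23 = -1734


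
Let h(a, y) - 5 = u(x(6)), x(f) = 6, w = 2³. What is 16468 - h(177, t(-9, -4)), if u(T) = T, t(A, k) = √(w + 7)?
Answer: 16457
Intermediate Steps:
w = 8
t(A, k) = √15 (t(A, k) = √(8 + 7) = √15)
h(a, y) = 11 (h(a, y) = 5 + 6 = 11)
16468 - h(177, t(-9, -4)) = 16468 - 1*11 = 16468 - 11 = 16457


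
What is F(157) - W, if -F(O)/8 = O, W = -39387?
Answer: 38131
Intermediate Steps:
F(O) = -8*O
F(157) - W = -8*157 - 1*(-39387) = -1256 + 39387 = 38131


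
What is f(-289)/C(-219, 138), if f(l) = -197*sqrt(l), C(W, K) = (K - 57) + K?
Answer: -3349*I/219 ≈ -15.292*I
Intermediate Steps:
C(W, K) = -57 + 2*K (C(W, K) = (-57 + K) + K = -57 + 2*K)
f(-289)/C(-219, 138) = (-3349*I)/(-57 + 2*138) = (-3349*I)/(-57 + 276) = -3349*I/219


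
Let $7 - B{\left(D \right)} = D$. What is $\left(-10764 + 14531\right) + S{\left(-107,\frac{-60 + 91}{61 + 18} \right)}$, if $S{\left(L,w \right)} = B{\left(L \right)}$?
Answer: $3881$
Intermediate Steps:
$B{\left(D \right)} = 7 - D$
$S{\left(L,w \right)} = 7 - L$
$\left(-10764 + 14531\right) + S{\left(-107,\frac{-60 + 91}{61 + 18} \right)} = \left(-10764 + 14531\right) + \left(7 - -107\right) = 3767 + \left(7 + 107\right) = 3767 + 114 = 3881$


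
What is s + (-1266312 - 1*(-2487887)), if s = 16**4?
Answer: 1287111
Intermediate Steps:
s = 65536
s + (-1266312 - 1*(-2487887)) = 65536 + (-1266312 - 1*(-2487887)) = 65536 + (-1266312 + 2487887) = 65536 + 1221575 = 1287111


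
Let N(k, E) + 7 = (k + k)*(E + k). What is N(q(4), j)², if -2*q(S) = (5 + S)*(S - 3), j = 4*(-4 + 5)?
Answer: 25/4 ≈ 6.2500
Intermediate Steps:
j = 4 (j = 4*1 = 4)
q(S) = -(-3 + S)*(5 + S)/2 (q(S) = -(5 + S)*(S - 3)/2 = -(5 + S)*(-3 + S)/2 = -(-3 + S)*(5 + S)/2)
N(k, E) = -7 + 2*k*(E + k) (N(k, E) = -7 + (k + k)*(E + k) = -7 + (2*k)*(E + k) = -7 + 2*k*(E + k))
N(q(4), j)² = (-7 + 2*(15/2 - 1*4 - ½*4²)² + 2*4*(15/2 - 1*4 - ½*4²))² = (-7 + 2*(15/2 - 4 - ½*16)² + 2*4*(15/2 - 4 - ½*16))² = (-7 + 2*(15/2 - 4 - 8)² + 2*4*(15/2 - 4 - 8))² = (-7 + 2*(-9/2)² + 2*4*(-9/2))² = (-7 + 2*(81/4) - 36)² = (-7 + 81/2 - 36)² = (-5/2)² = 25/4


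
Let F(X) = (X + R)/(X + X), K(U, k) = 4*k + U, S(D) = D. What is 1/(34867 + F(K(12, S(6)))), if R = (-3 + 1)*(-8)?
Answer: 18/627619 ≈ 2.8680e-5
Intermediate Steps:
K(U, k) = U + 4*k
R = 16 (R = -2*(-8) = 16)
F(X) = (16 + X)/(2*X) (F(X) = (X + 16)/(X + X) = (16 + X)/((2*X)) = (16 + X)*(1/(2*X)) = (16 + X)/(2*X))
1/(34867 + F(K(12, S(6)))) = 1/(34867 + (16 + (12 + 4*6))/(2*(12 + 4*6))) = 1/(34867 + (16 + (12 + 24))/(2*(12 + 24))) = 1/(34867 + (½)*(16 + 36)/36) = 1/(34867 + (½)*(1/36)*52) = 1/(34867 + 13/18) = 1/(627619/18) = 18/627619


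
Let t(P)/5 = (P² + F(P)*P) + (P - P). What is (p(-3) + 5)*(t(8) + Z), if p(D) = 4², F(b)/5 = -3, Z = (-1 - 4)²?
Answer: -5355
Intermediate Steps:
Z = 25 (Z = (-5)² = 25)
F(b) = -15 (F(b) = 5*(-3) = -15)
p(D) = 16
t(P) = -75*P + 5*P² (t(P) = 5*((P² - 15*P) + (P - P)) = 5*((P² - 15*P) + 0) = 5*(P² - 15*P) = -75*P + 5*P²)
(p(-3) + 5)*(t(8) + Z) = (16 + 5)*(5*8*(-15 + 8) + 25) = 21*(5*8*(-7) + 25) = 21*(-280 + 25) = 21*(-255) = -5355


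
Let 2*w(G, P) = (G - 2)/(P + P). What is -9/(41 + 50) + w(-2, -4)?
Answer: 55/364 ≈ 0.15110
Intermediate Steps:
w(G, P) = (-2 + G)/(4*P) (w(G, P) = ((G - 2)/(P + P))/2 = ((-2 + G)/((2*P)))/2 = ((-2 + G)*(1/(2*P)))/2 = ((-2 + G)/(2*P))/2 = (-2 + G)/(4*P))
-9/(41 + 50) + w(-2, -4) = -9/(41 + 50) + (¼)*(-2 - 2)/(-4) = -9/91 + (¼)*(-¼)*(-4) = (1/91)*(-9) + ¼ = -9/91 + ¼ = 55/364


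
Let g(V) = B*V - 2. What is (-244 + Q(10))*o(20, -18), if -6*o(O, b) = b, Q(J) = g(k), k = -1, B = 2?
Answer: -744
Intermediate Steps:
g(V) = -2 + 2*V (g(V) = 2*V - 2 = -2 + 2*V)
Q(J) = -4 (Q(J) = -2 + 2*(-1) = -2 - 2 = -4)
o(O, b) = -b/6
(-244 + Q(10))*o(20, -18) = (-244 - 4)*(-⅙*(-18)) = -248*3 = -744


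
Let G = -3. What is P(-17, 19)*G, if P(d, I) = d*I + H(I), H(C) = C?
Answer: 912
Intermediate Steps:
P(d, I) = I + I*d (P(d, I) = d*I + I = I*d + I = I + I*d)
P(-17, 19)*G = (19*(1 - 17))*(-3) = (19*(-16))*(-3) = -304*(-3) = 912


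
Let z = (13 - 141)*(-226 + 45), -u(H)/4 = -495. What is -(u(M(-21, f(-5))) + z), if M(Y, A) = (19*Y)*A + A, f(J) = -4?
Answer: -25148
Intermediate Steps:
M(Y, A) = A + 19*A*Y (M(Y, A) = 19*A*Y + A = A + 19*A*Y)
u(H) = 1980 (u(H) = -4*(-495) = 1980)
z = 23168 (z = -128*(-181) = 23168)
-(u(M(-21, f(-5))) + z) = -(1980 + 23168) = -1*25148 = -25148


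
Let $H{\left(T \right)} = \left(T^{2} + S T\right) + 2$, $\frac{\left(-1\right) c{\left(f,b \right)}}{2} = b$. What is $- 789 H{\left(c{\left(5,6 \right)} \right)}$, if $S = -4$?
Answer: $-153066$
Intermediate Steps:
$c{\left(f,b \right)} = - 2 b$
$H{\left(T \right)} = 2 + T^{2} - 4 T$ ($H{\left(T \right)} = \left(T^{2} - 4 T\right) + 2 = 2 + T^{2} - 4 T$)
$- 789 H{\left(c{\left(5,6 \right)} \right)} = - 789 \left(2 + \left(\left(-2\right) 6\right)^{2} - 4 \left(\left(-2\right) 6\right)\right) = - 789 \left(2 + \left(-12\right)^{2} - -48\right) = - 789 \left(2 + 144 + 48\right) = \left(-789\right) 194 = -153066$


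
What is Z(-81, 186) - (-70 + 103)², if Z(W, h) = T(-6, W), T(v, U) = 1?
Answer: -1088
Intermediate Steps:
Z(W, h) = 1
Z(-81, 186) - (-70 + 103)² = 1 - (-70 + 103)² = 1 - 1*33² = 1 - 1*1089 = 1 - 1089 = -1088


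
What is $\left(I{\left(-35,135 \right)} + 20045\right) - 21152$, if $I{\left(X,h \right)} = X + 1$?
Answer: $-1141$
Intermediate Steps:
$I{\left(X,h \right)} = 1 + X$
$\left(I{\left(-35,135 \right)} + 20045\right) - 21152 = \left(\left(1 - 35\right) + 20045\right) - 21152 = \left(-34 + 20045\right) - 21152 = 20011 - 21152 = -1141$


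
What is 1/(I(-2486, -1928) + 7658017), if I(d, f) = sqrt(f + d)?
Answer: 7658017/58645224376703 - I*sqrt(4414)/58645224376703 ≈ 1.3058e-7 - 1.1329e-12*I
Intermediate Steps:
I(d, f) = sqrt(d + f)
1/(I(-2486, -1928) + 7658017) = 1/(sqrt(-2486 - 1928) + 7658017) = 1/(sqrt(-4414) + 7658017) = 1/(I*sqrt(4414) + 7658017) = 1/(7658017 + I*sqrt(4414))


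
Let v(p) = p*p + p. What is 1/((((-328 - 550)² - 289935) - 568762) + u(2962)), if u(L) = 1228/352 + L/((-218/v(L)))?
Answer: -9592/1144653710001 ≈ -8.3798e-9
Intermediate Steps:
v(p) = p + p² (v(p) = p² + p = p + p²)
u(L) = 307/88 - L²*(1 + L)/218 (u(L) = 1228/352 + L/((-218*1/(L*(1 + L)))) = 1228*(1/352) + L/((-218/(L*(1 + L)))) = 307/88 + L/((-218/(L*(1 + L)))) = 307/88 + L*(-L*(1 + L)/218) = 307/88 - L²*(1 + L)/218)
1/((((-328 - 550)² - 289935) - 568762) + u(2962)) = 1/((((-328 - 550)² - 289935) - 568762) + (307/88 - 1/218*2962²*(1 + 2962))) = 1/((((-878)² - 289935) - 568762) + (307/88 - 1/218*8773444*2963)) = 1/(((770884 - 289935) - 568762) + (307/88 - 12997857286/109)) = 1/((480949 - 568762) - 1143811407705/9592) = 1/(-87813 - 1143811407705/9592) = 1/(-1144653710001/9592) = -9592/1144653710001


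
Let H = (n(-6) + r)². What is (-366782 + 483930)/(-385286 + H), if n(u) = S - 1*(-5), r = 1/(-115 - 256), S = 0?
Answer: -8062183934/26513856505 ≈ -0.30407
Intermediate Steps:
r = -1/371 (r = 1/(-371) = -1/371 ≈ -0.0026954)
n(u) = 5 (n(u) = 0 - 1*(-5) = 0 + 5 = 5)
H = 3437316/137641 (H = (5 - 1/371)² = (1854/371)² = 3437316/137641 ≈ 24.973)
(-366782 + 483930)/(-385286 + H) = (-366782 + 483930)/(-385286 + 3437316/137641) = 117148/(-53027713010/137641) = 117148*(-137641/53027713010) = -8062183934/26513856505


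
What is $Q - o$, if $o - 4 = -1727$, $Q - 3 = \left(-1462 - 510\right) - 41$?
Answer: $-287$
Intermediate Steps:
$Q = -2010$ ($Q = 3 - 2013 = -2010$)
$o = -1723$ ($o = 4 - 1727 = -1723$)
$Q - o = -2010 - -1723 = -2010 + 1723 = -287$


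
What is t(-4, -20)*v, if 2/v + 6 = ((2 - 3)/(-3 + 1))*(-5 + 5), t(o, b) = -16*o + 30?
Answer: -94/3 ≈ -31.333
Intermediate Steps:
t(o, b) = 30 - 16*o
v = -⅓ (v = 2/(-6 + ((2 - 3)/(-3 + 1))*(-5 + 5)) = 2/(-6 - 1/(-2)*0) = 2/(-6 - 1*(-½)*0) = 2/(-6 + (½)*0) = 2/(-6 + 0) = 2/(-6) = 2*(-⅙) = -⅓ ≈ -0.33333)
t(-4, -20)*v = (30 - 16*(-4))*(-⅓) = (30 + 64)*(-⅓) = 94*(-⅓) = -94/3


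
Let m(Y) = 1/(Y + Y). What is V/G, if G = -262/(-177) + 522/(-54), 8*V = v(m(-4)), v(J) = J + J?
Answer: 59/15456 ≈ 0.0038173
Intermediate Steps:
m(Y) = 1/(2*Y)
v(J) = 2*J
V = -1/32 (V = (2*((½)/(-4)))/8 = (2*((½)*(-¼)))/8 = (2*(-⅛))/8 = (⅛)*(-¼) = -1/32 ≈ -0.031250)
G = -483/59 (G = -262*(-1/177) + 522*(-1/54) = 262/177 - 29/3 = -483/59 ≈ -8.1864)
V/G = -1/32/(-483/59) = -59/483*(-1/32) = 59/15456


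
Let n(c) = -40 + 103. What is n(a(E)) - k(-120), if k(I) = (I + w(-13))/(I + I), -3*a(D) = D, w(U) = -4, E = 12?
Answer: 3749/60 ≈ 62.483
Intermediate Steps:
a(D) = -D/3
k(I) = (-4 + I)/(2*I) (k(I) = (I - 4)/(I + I) = (-4 + I)/((2*I)) = (-4 + I)*(1/(2*I)) = (-4 + I)/(2*I))
n(c) = 63
n(a(E)) - k(-120) = 63 - (-4 - 120)/(2*(-120)) = 63 - (-1)*(-124)/(2*120) = 63 - 1*31/60 = 63 - 31/60 = 3749/60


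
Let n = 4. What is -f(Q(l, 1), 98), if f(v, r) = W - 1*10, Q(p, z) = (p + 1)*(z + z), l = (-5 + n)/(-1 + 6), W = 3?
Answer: 7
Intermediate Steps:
l = -⅕ (l = (-5 + 4)/(-1 + 6) = -1/5 = -1*⅕ = -⅕ ≈ -0.20000)
Q(p, z) = 2*z*(1 + p) (Q(p, z) = (1 + p)*(2*z) = 2*z*(1 + p))
f(v, r) = -7 (f(v, r) = 3 - 1*10 = 3 - 10 = -7)
-f(Q(l, 1), 98) = -1*(-7) = 7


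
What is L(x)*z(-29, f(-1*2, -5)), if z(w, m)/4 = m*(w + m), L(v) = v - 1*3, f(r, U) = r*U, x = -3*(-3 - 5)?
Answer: -15960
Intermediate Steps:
x = 24 (x = -3*(-8) = 24)
f(r, U) = U*r
L(v) = -3 + v (L(v) = v - 3 = -3 + v)
z(w, m) = 4*m*(m + w) (z(w, m) = 4*(m*(w + m)) = 4*(m*(m + w)) = 4*m*(m + w))
L(x)*z(-29, f(-1*2, -5)) = (-3 + 24)*(4*(-(-5)*2)*(-(-5)*2 - 29)) = 21*(4*(-5*(-2))*(-5*(-2) - 29)) = 21*(4*10*(10 - 29)) = 21*(4*10*(-19)) = 21*(-760) = -15960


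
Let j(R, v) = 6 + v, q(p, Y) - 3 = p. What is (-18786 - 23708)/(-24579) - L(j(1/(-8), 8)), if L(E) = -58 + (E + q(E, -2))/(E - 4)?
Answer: 13918811/245790 ≈ 56.629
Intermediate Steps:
q(p, Y) = 3 + p
L(E) = -58 + (3 + 2*E)/(-4 + E) (L(E) = -58 + (E + (3 + E))/(E - 4) = -58 + (3 + 2*E)/(-4 + E))
(-18786 - 23708)/(-24579) - L(j(1/(-8), 8)) = (-18786 - 23708)/(-24579) - (235 - 56*(6 + 8))/(-4 + (6 + 8)) = -42494*(-1/24579) - (235 - 56*14)/(-4 + 14) = 42494/24579 - (235 - 784)/10 = 42494/24579 - (-549)/10 = 42494/24579 - 1*(-549/10) = 42494/24579 + 549/10 = 13918811/245790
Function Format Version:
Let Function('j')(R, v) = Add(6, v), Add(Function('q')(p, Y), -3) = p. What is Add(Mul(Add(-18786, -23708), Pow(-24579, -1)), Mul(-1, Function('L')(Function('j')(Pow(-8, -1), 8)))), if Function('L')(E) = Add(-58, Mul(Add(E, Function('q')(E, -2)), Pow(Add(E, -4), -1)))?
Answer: Rational(13918811, 245790) ≈ 56.629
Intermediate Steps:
Function('q')(p, Y) = Add(3, p)
Function('L')(E) = Add(-58, Mul(Pow(Add(-4, E), -1), Add(3, Mul(2, E)))) (Function('L')(E) = Add(-58, Mul(Add(E, Add(3, E)), Pow(Add(E, -4), -1))) = Add(-58, Mul(Add(3, Mul(2, E)), Pow(Add(-4, E), -1))) = Add(-58, Mul(Pow(Add(-4, E), -1), Add(3, Mul(2, E)))))
Add(Mul(Add(-18786, -23708), Pow(-24579, -1)), Mul(-1, Function('L')(Function('j')(Pow(-8, -1), 8)))) = Add(Mul(Add(-18786, -23708), Pow(-24579, -1)), Mul(-1, Mul(Pow(Add(-4, Add(6, 8)), -1), Add(235, Mul(-56, Add(6, 8)))))) = Add(Mul(-42494, Rational(-1, 24579)), Mul(-1, Mul(Pow(Add(-4, 14), -1), Add(235, Mul(-56, 14))))) = Add(Rational(42494, 24579), Mul(-1, Mul(Pow(10, -1), Add(235, -784)))) = Add(Rational(42494, 24579), Mul(-1, Mul(Rational(1, 10), -549))) = Add(Rational(42494, 24579), Mul(-1, Rational(-549, 10))) = Add(Rational(42494, 24579), Rational(549, 10)) = Rational(13918811, 245790)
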